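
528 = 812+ - 284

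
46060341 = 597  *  77153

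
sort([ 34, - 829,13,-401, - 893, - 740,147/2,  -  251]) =[- 893, - 829,-740,-401,-251,13,34,147/2] 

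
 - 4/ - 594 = 2/297 = 0.01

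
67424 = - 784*( - 86)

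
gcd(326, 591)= 1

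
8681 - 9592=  - 911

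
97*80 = 7760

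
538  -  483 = 55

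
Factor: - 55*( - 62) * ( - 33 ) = -2^1 * 3^1*5^1*11^2*31^1 = - 112530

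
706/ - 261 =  - 3 + 77/261 = - 2.70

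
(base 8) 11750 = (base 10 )5096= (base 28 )6E0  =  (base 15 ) 179b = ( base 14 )1c00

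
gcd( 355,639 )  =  71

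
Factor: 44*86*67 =253528 = 2^3*11^1*43^1 * 67^1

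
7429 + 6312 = 13741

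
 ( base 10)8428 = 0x20ec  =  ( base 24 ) EF4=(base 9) 12504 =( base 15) 276D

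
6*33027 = 198162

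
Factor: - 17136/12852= - 4/3 =- 2^2*3^( - 1)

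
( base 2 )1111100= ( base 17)75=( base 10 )124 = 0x7C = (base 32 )3S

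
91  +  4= 95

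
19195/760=3839/152 = 25.26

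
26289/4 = 6572 + 1/4 = 6572.25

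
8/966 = 4/483=0.01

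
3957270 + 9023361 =12980631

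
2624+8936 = 11560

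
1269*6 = 7614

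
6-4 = 2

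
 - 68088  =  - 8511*8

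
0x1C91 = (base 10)7313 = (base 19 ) 114h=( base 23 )dim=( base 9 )11025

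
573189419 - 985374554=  - 412185135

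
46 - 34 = 12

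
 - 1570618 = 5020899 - 6591517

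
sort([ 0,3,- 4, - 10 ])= [-10,-4,0, 3]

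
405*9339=3782295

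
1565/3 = 521 + 2/3 = 521.67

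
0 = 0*17447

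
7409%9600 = 7409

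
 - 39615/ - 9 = 4401 + 2/3 = 4401.67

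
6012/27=668/3= 222.67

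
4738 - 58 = 4680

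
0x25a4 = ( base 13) 4503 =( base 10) 9636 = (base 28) c84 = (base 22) jk0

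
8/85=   8/85=0.09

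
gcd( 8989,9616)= 1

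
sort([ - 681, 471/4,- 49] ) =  [ - 681, - 49, 471/4]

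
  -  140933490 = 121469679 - 262403169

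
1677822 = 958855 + 718967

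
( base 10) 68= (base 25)2I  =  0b1000100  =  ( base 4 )1010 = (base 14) 4c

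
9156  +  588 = 9744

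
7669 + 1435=9104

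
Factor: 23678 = 2^1*11839^1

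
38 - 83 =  - 45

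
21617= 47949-26332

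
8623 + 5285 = 13908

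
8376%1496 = 896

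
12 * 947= 11364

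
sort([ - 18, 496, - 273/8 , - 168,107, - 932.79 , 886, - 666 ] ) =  [ - 932.79, - 666, - 168, - 273/8, - 18,107, 496,886 ] 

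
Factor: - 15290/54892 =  - 7645/27446 = - 2^( - 1 )*5^1*11^1*139^1*13723^ ( - 1) 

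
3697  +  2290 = 5987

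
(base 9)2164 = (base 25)2DM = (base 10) 1597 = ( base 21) 3d1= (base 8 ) 3075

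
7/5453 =1/779 = 0.00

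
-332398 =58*(- 5731 ) 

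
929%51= 11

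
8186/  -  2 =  - 4093/1 = - 4093.00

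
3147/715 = 3147/715 = 4.40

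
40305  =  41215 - 910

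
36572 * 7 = 256004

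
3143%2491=652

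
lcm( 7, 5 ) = 35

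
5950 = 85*70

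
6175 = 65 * 95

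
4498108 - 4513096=  -  14988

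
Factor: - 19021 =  - 23^1*827^1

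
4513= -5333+9846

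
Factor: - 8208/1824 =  - 9/2 = - 2^( - 1)*3^2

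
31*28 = 868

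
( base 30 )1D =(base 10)43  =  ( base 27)1g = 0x2B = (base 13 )34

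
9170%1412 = 698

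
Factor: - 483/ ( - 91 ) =3^1*13^(- 1)*23^1 = 69/13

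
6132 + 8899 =15031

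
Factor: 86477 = 86477^1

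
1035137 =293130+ 742007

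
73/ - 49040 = -73/49040 = -0.00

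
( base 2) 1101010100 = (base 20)22C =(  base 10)852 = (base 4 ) 31110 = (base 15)3BC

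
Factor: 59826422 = 2^1*29913211^1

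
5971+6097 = 12068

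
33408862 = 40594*823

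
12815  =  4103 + 8712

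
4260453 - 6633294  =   - 2372841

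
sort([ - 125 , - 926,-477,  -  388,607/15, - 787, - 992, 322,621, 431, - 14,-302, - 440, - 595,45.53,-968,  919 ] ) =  [ - 992, - 968, - 926, - 787, - 595, - 477, - 440, - 388, - 302, - 125, - 14, 607/15,  45.53, 322,431,621 , 919] 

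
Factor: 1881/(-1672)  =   - 2^( - 3 )*3^2 =- 9/8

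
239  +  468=707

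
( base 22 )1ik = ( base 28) 144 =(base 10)900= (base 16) 384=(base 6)4100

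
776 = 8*97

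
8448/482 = 4224/241 =17.53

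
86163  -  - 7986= 94149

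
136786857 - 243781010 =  - 106994153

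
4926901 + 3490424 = 8417325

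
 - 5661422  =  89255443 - 94916865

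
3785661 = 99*38239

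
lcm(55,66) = 330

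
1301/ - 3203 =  - 1 + 1902/3203 = - 0.41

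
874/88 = 9+ 41/44 = 9.93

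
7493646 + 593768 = 8087414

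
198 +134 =332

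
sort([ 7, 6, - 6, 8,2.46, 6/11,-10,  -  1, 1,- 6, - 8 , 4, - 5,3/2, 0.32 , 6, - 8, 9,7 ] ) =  [ - 10, - 8,-8, - 6, - 6,  -  5,  -  1, 0.32,6/11, 1, 3/2, 2.46, 4, 6,6,7, 7, 8, 9] 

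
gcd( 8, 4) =4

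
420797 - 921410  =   - 500613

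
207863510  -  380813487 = -172949977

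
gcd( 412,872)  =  4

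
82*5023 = 411886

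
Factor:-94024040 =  - 2^3*5^1* 11^1*97^1*2203^1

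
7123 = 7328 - 205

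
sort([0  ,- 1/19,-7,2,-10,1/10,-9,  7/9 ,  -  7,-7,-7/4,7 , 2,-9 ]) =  [ - 10,-9, - 9,  -  7, - 7, - 7, - 7/4, - 1/19,0 , 1/10,7/9, 2 , 2 , 7] 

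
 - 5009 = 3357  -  8366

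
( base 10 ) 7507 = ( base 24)d0j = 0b1110101010011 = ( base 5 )220012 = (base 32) 7aj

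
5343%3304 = 2039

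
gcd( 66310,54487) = 1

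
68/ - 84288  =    -  1+21055/21072=- 0.00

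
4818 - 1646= 3172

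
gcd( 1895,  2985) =5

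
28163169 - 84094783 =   -  55931614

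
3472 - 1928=1544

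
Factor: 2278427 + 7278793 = 9557220 = 2^2*3^1*5^1*159287^1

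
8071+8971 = 17042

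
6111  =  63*97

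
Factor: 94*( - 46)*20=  - 86480 =-  2^4*5^1 * 23^1*47^1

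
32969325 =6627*4975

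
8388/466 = 18 = 18.00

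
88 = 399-311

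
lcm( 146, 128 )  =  9344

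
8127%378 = 189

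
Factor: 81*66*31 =2^1 * 3^5  *11^1*31^1 =165726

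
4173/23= 181 + 10/23 = 181.43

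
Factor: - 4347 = -3^3*7^1*23^1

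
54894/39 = 1407 + 7/13 = 1407.54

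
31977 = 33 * 969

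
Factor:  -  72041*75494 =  - 5438663254 = -  2^1*61^1* 1181^1*37747^1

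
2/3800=1/1900 =0.00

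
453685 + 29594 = 483279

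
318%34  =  12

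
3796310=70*54233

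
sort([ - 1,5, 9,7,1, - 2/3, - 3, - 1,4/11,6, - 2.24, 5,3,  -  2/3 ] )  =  [ - 3, - 2.24, - 1, - 1 ,  -  2/3, - 2/3,4/11,1,  3, 5,5,6,7,9]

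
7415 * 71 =526465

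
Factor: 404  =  2^2*101^1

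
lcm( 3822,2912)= 61152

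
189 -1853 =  - 1664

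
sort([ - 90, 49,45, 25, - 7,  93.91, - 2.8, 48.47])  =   [ - 90, - 7, - 2.8,25,45, 48.47 , 49, 93.91]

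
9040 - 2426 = 6614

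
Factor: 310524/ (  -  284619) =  - 2^2*113^1*229^1*94873^( - 1 ) = -103508/94873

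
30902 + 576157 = 607059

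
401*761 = 305161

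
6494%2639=1216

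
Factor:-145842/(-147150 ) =223/225 = 3^( -2) *5^( - 2 )*223^1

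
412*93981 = 38720172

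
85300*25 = 2132500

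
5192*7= 36344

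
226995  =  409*555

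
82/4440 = 41/2220 = 0.02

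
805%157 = 20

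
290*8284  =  2402360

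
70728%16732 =3800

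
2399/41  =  58  +  21/41= 58.51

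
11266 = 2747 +8519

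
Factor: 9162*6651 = 2^1*3^4*509^1*739^1 = 60936462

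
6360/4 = 1590 = 1590.00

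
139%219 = 139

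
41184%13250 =1434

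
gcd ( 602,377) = 1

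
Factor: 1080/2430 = 2^2*3^ ( - 2) = 4/9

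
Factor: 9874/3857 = 2^1*7^( - 1)*19^(-1)* 29^( - 1)*4937^1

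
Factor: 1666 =2^1*7^2*17^1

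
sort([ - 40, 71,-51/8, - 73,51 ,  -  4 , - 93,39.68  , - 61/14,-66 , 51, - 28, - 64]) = [-93, - 73, - 66, - 64  , - 40, - 28, - 51/8, - 61/14,-4 , 39.68, 51,51 , 71 ]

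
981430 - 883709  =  97721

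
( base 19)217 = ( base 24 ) 174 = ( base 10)748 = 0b1011101100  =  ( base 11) 620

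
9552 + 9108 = 18660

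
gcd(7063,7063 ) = 7063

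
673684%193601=92881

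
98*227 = 22246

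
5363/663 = 5363/663 = 8.09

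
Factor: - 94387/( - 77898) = 2^( - 1)*3^( - 1)*37^1* 2551^1*12983^( - 1 )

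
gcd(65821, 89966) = 1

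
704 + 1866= 2570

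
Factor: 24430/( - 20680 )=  - 2443/2068 = - 2^( - 2)*7^1*11^( - 1)*47^ ( - 1) *349^1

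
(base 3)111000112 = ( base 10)9491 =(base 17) 1FE5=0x2513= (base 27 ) D0E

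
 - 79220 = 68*( - 1165)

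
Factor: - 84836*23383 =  - 1983720188 = - 2^2*67^1*127^1*167^1*349^1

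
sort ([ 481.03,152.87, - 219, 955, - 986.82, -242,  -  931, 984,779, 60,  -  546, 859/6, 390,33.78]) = [ - 986.82, - 931, - 546,-242,-219,33.78, 60, 859/6,152.87,  390, 481.03,779, 955, 984]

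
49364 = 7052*7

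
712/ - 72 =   -  10 + 1/9  =  - 9.89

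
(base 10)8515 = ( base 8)20503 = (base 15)27CA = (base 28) AO3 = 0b10000101000011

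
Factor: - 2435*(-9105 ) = 22170675 = 3^1*5^2*487^1*607^1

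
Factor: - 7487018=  - 2^1 *7^1 *11^1*61^1 * 797^1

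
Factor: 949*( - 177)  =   - 167973 = - 3^1*13^1*59^1*73^1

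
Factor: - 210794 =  - 2^1*105397^1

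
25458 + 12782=38240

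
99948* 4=399792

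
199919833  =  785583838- 585664005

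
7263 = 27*269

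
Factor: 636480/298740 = 2^4*3^1 * 17^1*383^( - 1 ) = 816/383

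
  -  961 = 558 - 1519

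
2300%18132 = 2300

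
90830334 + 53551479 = 144381813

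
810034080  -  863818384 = -53784304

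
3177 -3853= - 676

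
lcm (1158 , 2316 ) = 2316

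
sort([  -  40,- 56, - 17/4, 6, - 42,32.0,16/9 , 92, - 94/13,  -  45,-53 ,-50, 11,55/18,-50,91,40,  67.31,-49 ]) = [-56, - 53, - 50, - 50,  -  49, - 45 , - 42, - 40, - 94/13 , - 17/4,16/9,55/18,6,11,32.0,40, 67.31,91,92]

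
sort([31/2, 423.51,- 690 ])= [  -  690,  31/2, 423.51]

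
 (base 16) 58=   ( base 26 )3A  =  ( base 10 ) 88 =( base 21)44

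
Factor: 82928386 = 2^1*23^1 * 1802791^1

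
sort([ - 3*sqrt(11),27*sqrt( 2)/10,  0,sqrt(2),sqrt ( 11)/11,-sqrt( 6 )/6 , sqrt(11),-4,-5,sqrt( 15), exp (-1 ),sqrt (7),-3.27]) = [-3*sqrt( 11 ),-5, - 4,-3.27, - sqrt(6)/6, 0,  sqrt(11)/11 , exp(  -  1),sqrt( 2 ),sqrt( 7) , sqrt(11), 27*sqrt(2)/10, sqrt(15)]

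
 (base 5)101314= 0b110100000110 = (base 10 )3334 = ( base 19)949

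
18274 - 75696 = -57422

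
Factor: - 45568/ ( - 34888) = 64/49 = 2^6 * 7^( - 2)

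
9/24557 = 9/24557 = 0.00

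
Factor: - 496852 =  - 2^2*124213^1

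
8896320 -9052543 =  - 156223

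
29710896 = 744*39934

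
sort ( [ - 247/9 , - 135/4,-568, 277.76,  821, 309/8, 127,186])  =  [ -568, - 135/4, - 247/9, 309/8 , 127 , 186 , 277.76, 821]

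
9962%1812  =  902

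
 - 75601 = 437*(-173 ) 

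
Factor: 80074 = 2^1 * 40037^1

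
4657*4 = 18628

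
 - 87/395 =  - 1 + 308/395   =  -  0.22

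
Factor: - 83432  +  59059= - 24373^1 = -24373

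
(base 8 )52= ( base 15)2C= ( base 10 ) 42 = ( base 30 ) 1c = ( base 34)18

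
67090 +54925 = 122015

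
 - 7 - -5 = -2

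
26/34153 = 26/34153 = 0.00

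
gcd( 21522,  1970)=2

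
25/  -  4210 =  - 5/842  =  - 0.01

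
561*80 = 44880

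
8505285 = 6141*1385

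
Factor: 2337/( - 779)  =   - 3^1 = - 3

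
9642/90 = 107  +  2/15= 107.13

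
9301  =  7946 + 1355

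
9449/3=3149  +  2/3 = 3149.67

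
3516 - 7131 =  - 3615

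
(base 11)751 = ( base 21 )210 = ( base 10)903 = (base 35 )ps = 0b1110000111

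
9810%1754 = 1040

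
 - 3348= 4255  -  7603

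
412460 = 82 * 5030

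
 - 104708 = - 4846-99862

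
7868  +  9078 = 16946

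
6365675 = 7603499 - 1237824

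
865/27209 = 865/27209=0.03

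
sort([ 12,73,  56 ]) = [12,56,73]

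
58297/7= 58297/7 = 8328.14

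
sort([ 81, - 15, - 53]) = [-53,- 15, 81]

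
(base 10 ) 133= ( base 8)205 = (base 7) 250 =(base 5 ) 1013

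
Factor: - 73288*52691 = -2^3*9161^1  *  52691^1 = -3861618008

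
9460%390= 100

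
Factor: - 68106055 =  - 5^1*47^1 *353^1*821^1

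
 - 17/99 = -1 + 82/99 = - 0.17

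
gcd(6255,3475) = 695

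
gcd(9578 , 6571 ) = 1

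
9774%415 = 229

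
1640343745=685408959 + 954934786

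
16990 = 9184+7806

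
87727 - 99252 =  - 11525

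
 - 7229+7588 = 359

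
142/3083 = 142/3083 = 0.05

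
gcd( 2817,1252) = 313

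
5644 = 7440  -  1796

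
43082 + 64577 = 107659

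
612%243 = 126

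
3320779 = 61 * 54439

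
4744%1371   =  631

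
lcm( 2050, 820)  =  4100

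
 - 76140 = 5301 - 81441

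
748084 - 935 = 747149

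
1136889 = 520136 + 616753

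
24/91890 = 4/15315 = 0.00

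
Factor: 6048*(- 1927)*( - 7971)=92897987616= 2^5*3^4*7^1*41^1*47^1*2657^1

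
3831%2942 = 889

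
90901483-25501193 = 65400290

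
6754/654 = 3377/327=10.33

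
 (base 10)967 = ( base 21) 241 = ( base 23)1j1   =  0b1111000111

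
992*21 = 20832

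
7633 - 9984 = -2351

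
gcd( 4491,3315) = 3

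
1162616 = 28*41522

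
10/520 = 1/52 = 0.02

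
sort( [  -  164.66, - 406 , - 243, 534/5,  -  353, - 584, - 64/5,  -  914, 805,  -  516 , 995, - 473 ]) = [ - 914, - 584, - 516 , - 473, - 406, - 353, - 243, - 164.66, - 64/5, 534/5,805, 995 ]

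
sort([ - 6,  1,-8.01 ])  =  [ - 8.01,-6,1]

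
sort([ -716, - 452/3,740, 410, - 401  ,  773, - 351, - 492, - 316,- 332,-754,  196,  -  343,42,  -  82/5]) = [ - 754, - 716,  -  492 , - 401 , - 351,-343, - 332, - 316, - 452/3, - 82/5,42,196, 410,740 , 773 ]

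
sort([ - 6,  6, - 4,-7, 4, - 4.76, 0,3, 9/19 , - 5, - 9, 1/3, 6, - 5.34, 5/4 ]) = [ - 9, - 7, - 6,-5.34, - 5,-4.76, - 4,0, 1/3,9/19, 5/4, 3, 4, 6, 6 ]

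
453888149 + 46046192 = 499934341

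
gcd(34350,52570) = 10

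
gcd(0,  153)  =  153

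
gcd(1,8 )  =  1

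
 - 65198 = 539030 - 604228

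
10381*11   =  114191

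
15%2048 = 15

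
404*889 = 359156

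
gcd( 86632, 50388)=884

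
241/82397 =241/82397 = 0.00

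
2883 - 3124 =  - 241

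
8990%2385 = 1835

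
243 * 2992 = 727056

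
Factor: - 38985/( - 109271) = 345/967 = 3^1*5^1*23^1*967^(-1 ) 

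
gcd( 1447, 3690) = 1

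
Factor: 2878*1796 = 2^3 * 449^1*1439^1 = 5168888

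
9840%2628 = 1956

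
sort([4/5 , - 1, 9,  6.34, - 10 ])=[ - 10, - 1, 4/5 , 6.34,9]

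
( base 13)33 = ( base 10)42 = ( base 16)2a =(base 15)2C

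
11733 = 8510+3223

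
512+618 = 1130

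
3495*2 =6990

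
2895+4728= 7623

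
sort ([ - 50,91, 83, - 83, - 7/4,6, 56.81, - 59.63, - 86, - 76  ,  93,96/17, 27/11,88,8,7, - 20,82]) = [ - 86,- 83,  -  76,- 59.63,  -  50, - 20, - 7/4, 27/11, 96/17,6,7,8,56.81,  82, 83,88  ,  91,93]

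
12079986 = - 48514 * ( - 249)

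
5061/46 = 110 +1/46 = 110.02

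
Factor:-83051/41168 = - 2^( - 4 )*31^( - 1) * 53^1*83^(-1 )*1567^1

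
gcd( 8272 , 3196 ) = 188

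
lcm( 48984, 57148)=342888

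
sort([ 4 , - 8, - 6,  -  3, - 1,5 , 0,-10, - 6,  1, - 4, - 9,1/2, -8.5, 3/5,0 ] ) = [ - 10 ,-9, - 8.5, - 8, - 6,-6,-4,- 3, - 1,0,0 , 1/2, 3/5, 1,4,5] 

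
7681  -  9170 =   -  1489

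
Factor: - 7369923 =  - 3^1*11^1*223331^1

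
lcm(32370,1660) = 64740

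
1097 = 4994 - 3897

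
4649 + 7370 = 12019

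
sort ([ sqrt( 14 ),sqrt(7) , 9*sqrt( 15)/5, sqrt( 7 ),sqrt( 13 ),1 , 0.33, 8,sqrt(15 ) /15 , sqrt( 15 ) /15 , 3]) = [sqrt( 15)/15,sqrt (15)/15 , 0.33, 1,  sqrt( 7),  sqrt(7), 3 , sqrt( 13 ),sqrt(14), 9*sqrt( 15 ) /5,8]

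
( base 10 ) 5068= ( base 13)23CB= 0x13cc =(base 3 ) 20221201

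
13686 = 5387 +8299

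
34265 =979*35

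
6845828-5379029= 1466799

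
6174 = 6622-448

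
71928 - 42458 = 29470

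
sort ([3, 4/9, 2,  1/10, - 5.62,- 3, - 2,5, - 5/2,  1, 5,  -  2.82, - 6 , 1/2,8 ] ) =[-6, - 5.62, - 3, - 2.82, - 5/2, - 2,1/10,4/9, 1/2,1,2,3, 5,5,8]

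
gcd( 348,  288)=12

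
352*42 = 14784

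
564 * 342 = 192888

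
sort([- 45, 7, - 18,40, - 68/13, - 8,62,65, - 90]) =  [ - 90, - 45, - 18,  -  8, - 68/13, 7,40, 62 , 65] 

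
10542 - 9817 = 725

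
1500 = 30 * 50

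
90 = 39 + 51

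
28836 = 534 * 54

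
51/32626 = 51/32626  =  0.00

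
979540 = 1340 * 731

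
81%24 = 9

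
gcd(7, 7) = 7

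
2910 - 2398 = 512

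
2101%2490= 2101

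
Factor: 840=2^3*3^1*5^1 * 7^1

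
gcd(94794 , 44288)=2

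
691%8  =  3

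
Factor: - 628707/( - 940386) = 2^( - 1)*19^( - 1 )*73^( - 1)*113^( - 1 )*209569^1 = 209569/313462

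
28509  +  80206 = 108715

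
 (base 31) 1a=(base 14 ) 2d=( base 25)1g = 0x29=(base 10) 41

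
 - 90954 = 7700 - 98654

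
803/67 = 11 + 66/67 = 11.99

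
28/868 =1/31=0.03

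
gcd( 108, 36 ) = 36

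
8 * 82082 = 656656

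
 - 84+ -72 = -156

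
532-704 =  - 172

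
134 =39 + 95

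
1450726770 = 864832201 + 585894569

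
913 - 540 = 373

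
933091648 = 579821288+353270360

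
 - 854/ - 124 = 6 + 55/62 = 6.89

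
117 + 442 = 559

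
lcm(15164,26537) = 106148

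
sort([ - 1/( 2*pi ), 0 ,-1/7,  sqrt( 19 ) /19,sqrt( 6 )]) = [ - 1/(  2*pi ), - 1/7, 0, sqrt( 19 ) /19, sqrt ( 6 ) ]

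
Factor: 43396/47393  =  76/83 = 2^2*19^1*83^ ( - 1 ) 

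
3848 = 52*74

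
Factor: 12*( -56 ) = - 672 = - 2^5*3^1*7^1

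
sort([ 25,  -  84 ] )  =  [ - 84 , 25 ]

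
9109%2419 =1852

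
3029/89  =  3029/89  =  34.03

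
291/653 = 291/653 = 0.45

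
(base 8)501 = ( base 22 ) ED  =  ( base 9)386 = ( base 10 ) 321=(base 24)D9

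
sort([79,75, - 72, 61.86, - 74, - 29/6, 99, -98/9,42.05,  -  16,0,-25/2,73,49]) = [ -74,- 72,-16, - 25/2, - 98/9, - 29/6,0, 42.05,49,61.86, 73, 75,79, 99] 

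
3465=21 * 165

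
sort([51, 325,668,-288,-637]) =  [ - 637, - 288,51,325,668 ] 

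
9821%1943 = 106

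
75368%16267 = 10300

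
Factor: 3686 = 2^1*19^1*97^1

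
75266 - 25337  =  49929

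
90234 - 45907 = 44327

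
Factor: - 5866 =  - 2^1* 7^1 * 419^1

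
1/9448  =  1/9448= 0.00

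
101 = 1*101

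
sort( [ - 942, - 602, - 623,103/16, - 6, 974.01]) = [ - 942 , - 623, - 602, - 6,  103/16, 974.01 ]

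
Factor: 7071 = 3^1 * 2357^1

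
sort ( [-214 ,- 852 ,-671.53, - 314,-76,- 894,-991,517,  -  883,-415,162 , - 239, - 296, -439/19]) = [ - 991, - 894, - 883,- 852, - 671.53,- 415, - 314, - 296, - 239,  -  214,-76,-439/19, 162, 517] 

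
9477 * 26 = 246402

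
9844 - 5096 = 4748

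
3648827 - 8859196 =-5210369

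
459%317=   142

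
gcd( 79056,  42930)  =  162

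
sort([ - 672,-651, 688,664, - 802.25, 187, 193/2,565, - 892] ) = [ - 892  , - 802.25,-672,- 651,193/2,187, 565,664,688 ] 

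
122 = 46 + 76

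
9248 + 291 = 9539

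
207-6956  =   - 6749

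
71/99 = 71/99 = 0.72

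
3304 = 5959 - 2655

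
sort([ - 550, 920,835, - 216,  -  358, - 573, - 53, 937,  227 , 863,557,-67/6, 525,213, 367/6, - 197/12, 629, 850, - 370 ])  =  [ - 573, - 550, - 370 ,- 358, - 216, - 53, - 197/12, - 67/6, 367/6,213, 227, 525,557, 629, 835, 850,863,  920 , 937] 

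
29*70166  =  2034814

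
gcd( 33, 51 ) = 3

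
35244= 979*36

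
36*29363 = 1057068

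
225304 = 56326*4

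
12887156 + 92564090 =105451246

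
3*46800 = 140400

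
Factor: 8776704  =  2^10*3^1*2857^1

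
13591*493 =6700363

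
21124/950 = 10562/475  =  22.24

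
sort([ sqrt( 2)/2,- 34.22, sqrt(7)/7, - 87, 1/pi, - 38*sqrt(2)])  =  [-87, - 38*sqrt ( 2 ) , - 34.22, 1/pi, sqrt ( 7 ) /7, sqrt( 2 ) /2 ]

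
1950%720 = 510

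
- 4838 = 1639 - 6477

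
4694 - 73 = 4621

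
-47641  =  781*( - 61 )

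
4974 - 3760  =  1214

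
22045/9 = 22045/9 = 2449.44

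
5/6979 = 5/6979 = 0.00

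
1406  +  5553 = 6959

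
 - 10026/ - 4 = 5013/2 = 2506.50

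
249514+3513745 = 3763259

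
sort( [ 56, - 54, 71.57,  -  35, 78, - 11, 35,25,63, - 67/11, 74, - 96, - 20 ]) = [- 96, - 54, - 35, - 20,  -  11, - 67/11, 25,35, 56, 63, 71.57, 74,78]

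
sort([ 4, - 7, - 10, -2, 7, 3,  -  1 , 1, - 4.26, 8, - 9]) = [ - 10,-9,-7,  -  4.26, - 2, - 1, 1,3,4, 7, 8 ] 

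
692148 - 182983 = 509165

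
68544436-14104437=54439999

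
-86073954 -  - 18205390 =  - 67868564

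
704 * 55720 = 39226880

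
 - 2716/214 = - 1358/107 = -  12.69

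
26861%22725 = 4136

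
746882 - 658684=88198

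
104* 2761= 287144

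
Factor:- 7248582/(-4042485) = 2^1*3^1*5^(  -  1 )*11^1*12203^1*89833^(  -  1) = 805398/449165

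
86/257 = 86/257 = 0.33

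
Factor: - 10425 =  - 3^1 * 5^2*139^1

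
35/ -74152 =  - 1+74117/74152 = - 0.00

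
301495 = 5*60299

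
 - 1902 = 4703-6605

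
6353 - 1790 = 4563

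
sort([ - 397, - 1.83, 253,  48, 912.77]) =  [ - 397, - 1.83, 48, 253,912.77]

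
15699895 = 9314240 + 6385655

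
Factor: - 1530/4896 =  -5/16 = - 2^(  -  4 )*5^1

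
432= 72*6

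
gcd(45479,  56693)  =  623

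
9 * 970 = 8730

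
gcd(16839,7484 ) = 1871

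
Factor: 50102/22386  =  47/21 = 3^ ( - 1)*7^ ( - 1 )*47^1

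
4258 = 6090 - 1832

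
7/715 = 7/715 = 0.01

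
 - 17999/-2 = 17999/2 =8999.50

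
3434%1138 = 20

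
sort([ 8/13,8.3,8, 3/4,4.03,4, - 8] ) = [ - 8, 8/13, 3/4,4,4.03,8, 8.3]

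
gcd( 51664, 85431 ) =1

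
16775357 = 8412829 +8362528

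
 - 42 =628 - 670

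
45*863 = 38835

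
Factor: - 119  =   - 7^1*17^1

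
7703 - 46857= - 39154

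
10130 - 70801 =-60671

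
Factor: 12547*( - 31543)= -395770021 =- 12547^1*31543^1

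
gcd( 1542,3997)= 1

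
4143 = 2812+1331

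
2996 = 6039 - 3043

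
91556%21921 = 3872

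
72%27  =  18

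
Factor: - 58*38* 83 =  - 2^2*19^1*29^1*83^1 = - 182932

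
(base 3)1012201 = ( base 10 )883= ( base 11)733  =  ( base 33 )qp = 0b1101110011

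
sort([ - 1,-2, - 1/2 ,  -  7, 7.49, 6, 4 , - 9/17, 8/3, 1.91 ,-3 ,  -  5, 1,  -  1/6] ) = [-7, - 5,-3,  -  2,  -  1, - 9/17, - 1/2, - 1/6, 1, 1.91,8/3, 4,6,7.49]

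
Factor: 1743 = 3^1*7^1*83^1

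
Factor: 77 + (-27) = 50 =2^1*5^2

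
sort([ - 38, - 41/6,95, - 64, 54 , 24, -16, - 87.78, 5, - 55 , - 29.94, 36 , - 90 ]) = [ - 90,-87.78 , - 64 ,  -  55,-38, - 29.94 , - 16, - 41/6,5,24,36, 54, 95 ] 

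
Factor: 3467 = 3467^1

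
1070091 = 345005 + 725086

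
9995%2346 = 611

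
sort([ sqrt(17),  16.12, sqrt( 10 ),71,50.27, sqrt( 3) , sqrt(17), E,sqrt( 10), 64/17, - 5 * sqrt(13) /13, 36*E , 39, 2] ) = [ - 5*sqrt( 13) /13, sqrt(3 ),  2,E, sqrt(10),  sqrt(10), 64/17, sqrt(17),sqrt( 17 ), 16.12, 39, 50.27, 71, 36*E]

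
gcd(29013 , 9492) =3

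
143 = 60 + 83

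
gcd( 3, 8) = 1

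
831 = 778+53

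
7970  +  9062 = 17032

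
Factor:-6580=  - 2^2*5^1*7^1*47^1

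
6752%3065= 622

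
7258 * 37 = 268546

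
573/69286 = 573/69286 = 0.01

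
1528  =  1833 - 305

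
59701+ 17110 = 76811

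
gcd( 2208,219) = 3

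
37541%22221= 15320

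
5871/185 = 31  +  136/185 = 31.74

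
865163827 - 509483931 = 355679896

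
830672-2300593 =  - 1469921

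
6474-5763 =711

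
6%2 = 0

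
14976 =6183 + 8793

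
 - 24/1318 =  - 12/659=- 0.02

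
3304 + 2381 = 5685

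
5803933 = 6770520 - 966587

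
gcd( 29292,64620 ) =12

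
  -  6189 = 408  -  6597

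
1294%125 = 44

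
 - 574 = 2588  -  3162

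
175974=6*29329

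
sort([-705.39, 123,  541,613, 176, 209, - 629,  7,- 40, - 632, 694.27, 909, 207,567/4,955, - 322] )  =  [ - 705.39, - 632, - 629, - 322, - 40 , 7,123, 567/4,176,  207, 209, 541, 613,694.27, 909,955] 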